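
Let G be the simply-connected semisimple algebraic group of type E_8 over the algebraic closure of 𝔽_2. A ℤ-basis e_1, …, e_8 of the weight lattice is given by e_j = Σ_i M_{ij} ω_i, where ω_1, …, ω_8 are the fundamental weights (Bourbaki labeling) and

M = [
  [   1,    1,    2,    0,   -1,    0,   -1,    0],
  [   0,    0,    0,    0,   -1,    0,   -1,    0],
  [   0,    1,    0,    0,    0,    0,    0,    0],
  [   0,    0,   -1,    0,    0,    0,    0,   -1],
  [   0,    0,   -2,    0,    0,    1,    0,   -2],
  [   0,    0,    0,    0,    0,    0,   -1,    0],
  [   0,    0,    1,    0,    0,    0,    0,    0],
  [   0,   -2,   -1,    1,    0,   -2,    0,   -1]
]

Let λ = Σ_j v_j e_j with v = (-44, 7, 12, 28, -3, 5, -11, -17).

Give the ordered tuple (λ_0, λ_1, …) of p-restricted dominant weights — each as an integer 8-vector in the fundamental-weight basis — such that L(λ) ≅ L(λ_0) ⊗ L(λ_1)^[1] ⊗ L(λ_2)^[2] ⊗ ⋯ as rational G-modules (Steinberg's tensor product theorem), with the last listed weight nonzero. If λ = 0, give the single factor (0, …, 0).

((1, 0, 1, 1, 1, 1, 0, 1), (0, 1, 1, 0, 1, 1, 0, 0), (0, 1, 1, 1, 1, 0, 1, 0), (0, 1, 0, 0, 1, 1, 1, 1))

ω-coordinates c = M·v, v = (-44, 7, 12, 28, -3, 5, -11, -17):
  c_1 = (1)·(-44) + (1)·(7) + (2)·(12) + (0)·(28) + (-1)·(-3) + (0)·(5) + (-1)·(-11) + (0)·(-17) = 1
  c_2 = (0)·(-44) + (0)·(7) + (0)·(12) + (0)·(28) + (-1)·(-3) + (0)·(5) + (-1)·(-11) + (0)·(-17) = 14
  c_3 = (0)·(-44) + (1)·(7) + (0)·(12) + (0)·(28) + (0)·(-3) + (0)·(5) + (0)·(-11) + (0)·(-17) = 7
  c_4 = (0)·(-44) + (0)·(7) + (-1)·(12) + (0)·(28) + (0)·(-3) + (0)·(5) + (0)·(-11) + (-1)·(-17) = 5
  c_5 = (0)·(-44) + (0)·(7) + (-2)·(12) + (0)·(28) + (0)·(-3) + (1)·(5) + (0)·(-11) + (-2)·(-17) = 15
  c_6 = (0)·(-44) + (0)·(7) + (0)·(12) + (0)·(28) + (0)·(-3) + (0)·(5) + (-1)·(-11) + (0)·(-17) = 11
  c_7 = (0)·(-44) + (0)·(7) + (1)·(12) + (0)·(28) + (0)·(-3) + (0)·(5) + (0)·(-11) + (0)·(-17) = 12
  c_8 = (0)·(-44) + (-2)·(7) + (-1)·(12) + (1)·(28) + (0)·(-3) + (-2)·(5) + (0)·(-11) + (-1)·(-17) = 9
p = 2; digits c_i = Σ_j d_{ij}·2^j, 0 ≤ d_{ij} < 2:
  c_1 = 1 = 1·2^0
  c_2 = 14 = 0·2^0 + 1·2^1 + 1·2^2 + 1·2^3
  c_3 = 7 = 1·2^0 + 1·2^1 + 1·2^2
  c_4 = 5 = 1·2^0 + 0·2^1 + 1·2^2
  c_5 = 15 = 1·2^0 + 1·2^1 + 1·2^2 + 1·2^3
  c_6 = 11 = 1·2^0 + 1·2^1 + 0·2^2 + 1·2^3
  c_7 = 12 = 0·2^0 + 0·2^1 + 1·2^2 + 1·2^3
  c_8 = 9 = 1·2^0 + 0·2^1 + 0·2^2 + 1·2^3
p-restricted factor λ_0 = (1, 0, 1, 1, 1, 1, 0, 1)
p-restricted factor λ_1 = (0, 1, 1, 0, 1, 1, 0, 0)
p-restricted factor λ_2 = (0, 1, 1, 1, 1, 0, 1, 0)
p-restricted factor λ_3 = (0, 1, 0, 0, 1, 1, 1, 1)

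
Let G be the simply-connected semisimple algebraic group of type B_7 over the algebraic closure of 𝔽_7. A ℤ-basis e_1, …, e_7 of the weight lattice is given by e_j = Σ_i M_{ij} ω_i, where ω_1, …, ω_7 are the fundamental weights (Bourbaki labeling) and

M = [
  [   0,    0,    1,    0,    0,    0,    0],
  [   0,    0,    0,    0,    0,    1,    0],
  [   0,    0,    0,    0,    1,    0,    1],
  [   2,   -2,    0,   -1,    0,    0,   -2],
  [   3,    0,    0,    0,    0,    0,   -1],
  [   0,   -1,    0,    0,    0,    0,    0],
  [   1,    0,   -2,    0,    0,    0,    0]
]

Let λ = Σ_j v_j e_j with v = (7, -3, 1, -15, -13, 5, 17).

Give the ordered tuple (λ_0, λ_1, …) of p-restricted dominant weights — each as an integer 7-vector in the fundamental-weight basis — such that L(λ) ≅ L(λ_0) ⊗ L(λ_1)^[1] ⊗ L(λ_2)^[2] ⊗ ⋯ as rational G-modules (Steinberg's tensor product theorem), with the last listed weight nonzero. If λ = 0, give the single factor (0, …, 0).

((1, 5, 4, 1, 4, 3, 5),)

Compute c_i = Σ_j M_{ij} v_j with v = (7, -3, 1, -15, -13, 5, 17):
  c_1 = 0*7 + 0*-3 + 1*1 + 0*-15 + 0*-13 + 0*5 + 0*17 = 1
  c_2 = 0*7 + 0*-3 + 0*1 + 0*-15 + 0*-13 + 1*5 + 0*17 = 5
  c_3 = 0*7 + 0*-3 + 0*1 + 0*-15 + 1*-13 + 0*5 + 1*17 = 4
  c_4 = 2*7 + -2*-3 + 0*1 + -1*-15 + 0*-13 + 0*5 + -2*17 = 1
  c_5 = 3*7 + 0*-3 + 0*1 + 0*-15 + 0*-13 + 0*5 + -1*17 = 4
  c_6 = 0*7 + -1*-3 + 0*1 + 0*-15 + 0*-13 + 0*5 + 0*17 = 3
  c_7 = 1*7 + 0*-3 + -2*1 + 0*-15 + 0*-13 + 0*5 + 0*17 = 5
Expand coordinatewise in base 7:
  c_1 = 1 = 1·7^0
  c_2 = 5 = 5·7^0
  c_3 = 4 = 4·7^0
  c_4 = 1 = 1·7^0
  c_5 = 4 = 4·7^0
  c_6 = 3 = 3·7^0
  c_7 = 5 = 5·7^0
p-restricted factor λ_0 = (1, 5, 4, 1, 4, 3, 5)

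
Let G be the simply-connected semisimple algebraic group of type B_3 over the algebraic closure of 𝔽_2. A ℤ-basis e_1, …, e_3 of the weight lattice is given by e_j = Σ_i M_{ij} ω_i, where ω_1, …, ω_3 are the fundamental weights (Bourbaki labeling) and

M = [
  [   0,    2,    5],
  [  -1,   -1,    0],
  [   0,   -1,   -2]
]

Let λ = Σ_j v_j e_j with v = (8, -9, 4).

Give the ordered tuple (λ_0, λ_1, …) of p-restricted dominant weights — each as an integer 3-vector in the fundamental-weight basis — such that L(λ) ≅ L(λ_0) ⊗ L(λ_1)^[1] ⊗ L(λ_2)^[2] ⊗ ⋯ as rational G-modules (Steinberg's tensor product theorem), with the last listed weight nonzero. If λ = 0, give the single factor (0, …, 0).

Change of basis e → ω: c = M·v where v = (8, -9, 4):
  c_1 = 0·8 + (2)·(-9) + 5·4 = 2
  c_2 = (-1)·(8) + (-1)·(-9) + 0·4 = 1
  c_3 = 0·8 + (-1)·(-9) + (-2)·(4) = 1
Base-2 expansion of each c_i:
  c_1 = 2 = 0·2^0 + 1·2^1
  c_2 = 1 = 1·2^0
  c_3 = 1 = 1·2^0
λ_0 = (0, 1, 1)
λ_1 = (1, 0, 0)

((0, 1, 1), (1, 0, 0))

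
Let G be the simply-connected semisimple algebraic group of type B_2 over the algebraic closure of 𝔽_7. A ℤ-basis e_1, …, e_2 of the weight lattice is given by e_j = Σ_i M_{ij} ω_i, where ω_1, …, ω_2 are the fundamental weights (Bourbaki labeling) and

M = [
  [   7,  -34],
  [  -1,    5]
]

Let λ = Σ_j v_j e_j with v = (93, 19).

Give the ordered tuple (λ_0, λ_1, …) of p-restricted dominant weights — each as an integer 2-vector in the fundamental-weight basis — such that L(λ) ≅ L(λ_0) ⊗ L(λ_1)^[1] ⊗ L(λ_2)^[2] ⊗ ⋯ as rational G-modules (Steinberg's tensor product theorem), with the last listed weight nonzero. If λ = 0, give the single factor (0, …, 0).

((5, 2),)

Change of basis e → ω: c = M·v where v = (93, 19):
  c_1 = 7*93 + -34*19 = 5
  c_2 = -1*93 + 5*19 = 2
Base-7 expansion of each c_i:
  c_1 = 5 = 5·7^0
  c_2 = 2 = 2·7^0
Factor λ_0 = (5, 2)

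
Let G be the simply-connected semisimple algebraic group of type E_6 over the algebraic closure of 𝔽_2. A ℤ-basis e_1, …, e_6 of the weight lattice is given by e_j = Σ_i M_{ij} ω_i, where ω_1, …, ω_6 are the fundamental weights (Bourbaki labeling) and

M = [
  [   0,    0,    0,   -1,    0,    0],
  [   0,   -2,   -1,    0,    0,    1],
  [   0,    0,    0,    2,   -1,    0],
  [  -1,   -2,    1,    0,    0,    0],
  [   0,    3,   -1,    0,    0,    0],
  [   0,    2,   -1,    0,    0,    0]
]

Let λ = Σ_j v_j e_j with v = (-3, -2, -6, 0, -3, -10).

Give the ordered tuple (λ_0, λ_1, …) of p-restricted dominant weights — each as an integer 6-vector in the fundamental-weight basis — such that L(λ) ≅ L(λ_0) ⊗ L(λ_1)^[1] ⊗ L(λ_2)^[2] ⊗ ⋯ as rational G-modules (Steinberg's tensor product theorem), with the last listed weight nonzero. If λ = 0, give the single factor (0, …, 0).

((0, 0, 1, 1, 0, 0), (0, 0, 1, 0, 0, 1))

ω-coordinates c = M·v, v = (-3, -2, -6, 0, -3, -10):
  c_1 = 0*-3 + 0*-2 + 0*-6 + -1*0 + 0*-3 + 0*-10 = 0
  c_2 = 0*-3 + -2*-2 + -1*-6 + 0*0 + 0*-3 + 1*-10 = 0
  c_3 = 0*-3 + 0*-2 + 0*-6 + 2*0 + -1*-3 + 0*-10 = 3
  c_4 = -1*-3 + -2*-2 + 1*-6 + 0*0 + 0*-3 + 0*-10 = 1
  c_5 = 0*-3 + 3*-2 + -1*-6 + 0*0 + 0*-3 + 0*-10 = 0
  c_6 = 0*-3 + 2*-2 + -1*-6 + 0*0 + 0*-3 + 0*-10 = 2
p = 2; digits c_i = Σ_j d_{ij}·2^j, 0 ≤ d_{ij} < 2:
  c_1 = 0
  c_2 = 0
  c_3 = 3 = 1·2^0 + 1·2^1
  c_4 = 1 = 1·2^0
  c_5 = 0
  c_6 = 2 = 0·2^0 + 1·2^1
λ_0 = (0, 0, 1, 1, 0, 0)
λ_1 = (0, 0, 1, 0, 0, 1)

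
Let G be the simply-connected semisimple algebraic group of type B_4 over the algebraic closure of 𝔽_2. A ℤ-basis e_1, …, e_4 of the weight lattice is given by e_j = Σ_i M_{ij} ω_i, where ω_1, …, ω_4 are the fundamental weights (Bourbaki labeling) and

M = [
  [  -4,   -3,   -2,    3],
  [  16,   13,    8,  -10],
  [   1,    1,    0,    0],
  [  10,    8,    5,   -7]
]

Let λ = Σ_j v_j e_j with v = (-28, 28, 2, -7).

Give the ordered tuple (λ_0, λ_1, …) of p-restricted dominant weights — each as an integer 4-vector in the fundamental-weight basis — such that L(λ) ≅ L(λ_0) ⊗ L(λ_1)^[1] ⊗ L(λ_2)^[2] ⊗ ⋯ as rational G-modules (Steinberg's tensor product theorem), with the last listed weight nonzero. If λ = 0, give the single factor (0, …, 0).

((1, 0, 0, 1), (1, 1, 0, 1))

Converting to the ω-basis (c_i = row i of M dotted with v = (-28, 28, 2, -7)):
  c_1 = (-4)·(-28) + (-3)·(28) + (-2)·(2) + (3)·(-7) = 3
  c_2 = (16)·(-28) + (13)·(28) + (8)·(2) + (-10)·(-7) = 2
  c_3 = (1)·(-28) + (1)·(28) + (0)·(2) + (0)·(-7) = 0
  c_4 = (10)·(-28) + (8)·(28) + (5)·(2) + (-7)·(-7) = 3
Expand coordinatewise in base 2:
  c_1 = 3 = 1·2^0 + 1·2^1
  c_2 = 2 = 0·2^0 + 1·2^1
  c_3 = 0
  c_4 = 3 = 1·2^0 + 1·2^1
λ_0 = (1, 0, 0, 1)
λ_1 = (1, 1, 0, 1)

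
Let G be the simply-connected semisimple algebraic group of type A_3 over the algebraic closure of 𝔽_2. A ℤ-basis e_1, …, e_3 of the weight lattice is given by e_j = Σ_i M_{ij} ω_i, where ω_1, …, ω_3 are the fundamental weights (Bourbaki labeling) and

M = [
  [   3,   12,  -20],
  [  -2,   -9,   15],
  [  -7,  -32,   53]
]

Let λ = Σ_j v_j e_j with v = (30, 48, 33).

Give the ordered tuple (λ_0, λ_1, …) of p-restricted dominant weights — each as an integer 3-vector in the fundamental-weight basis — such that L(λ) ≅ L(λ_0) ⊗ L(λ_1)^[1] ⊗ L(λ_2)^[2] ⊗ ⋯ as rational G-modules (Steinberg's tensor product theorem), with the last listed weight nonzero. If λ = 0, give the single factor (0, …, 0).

((0, 1, 1), (1, 1, 1), (1, 0, 0))

Change of basis e → ω: c = M·v where v = (30, 48, 33):
  c_1 = (3)·(30) + (12)·(48) + (-20)·(33) = 6
  c_2 = (-2)·(30) + (-9)·(48) + (15)·(33) = 3
  c_3 = (-7)·(30) + (-32)·(48) + (53)·(33) = 3
Base-2 expansion of each c_i:
  c_1 = 6 = 0·2^0 + 1·2^1 + 1·2^2
  c_2 = 3 = 1·2^0 + 1·2^1
  c_3 = 3 = 1·2^0 + 1·2^1
p-restricted factor λ_0 = (0, 1, 1)
p-restricted factor λ_1 = (1, 1, 1)
p-restricted factor λ_2 = (1, 0, 0)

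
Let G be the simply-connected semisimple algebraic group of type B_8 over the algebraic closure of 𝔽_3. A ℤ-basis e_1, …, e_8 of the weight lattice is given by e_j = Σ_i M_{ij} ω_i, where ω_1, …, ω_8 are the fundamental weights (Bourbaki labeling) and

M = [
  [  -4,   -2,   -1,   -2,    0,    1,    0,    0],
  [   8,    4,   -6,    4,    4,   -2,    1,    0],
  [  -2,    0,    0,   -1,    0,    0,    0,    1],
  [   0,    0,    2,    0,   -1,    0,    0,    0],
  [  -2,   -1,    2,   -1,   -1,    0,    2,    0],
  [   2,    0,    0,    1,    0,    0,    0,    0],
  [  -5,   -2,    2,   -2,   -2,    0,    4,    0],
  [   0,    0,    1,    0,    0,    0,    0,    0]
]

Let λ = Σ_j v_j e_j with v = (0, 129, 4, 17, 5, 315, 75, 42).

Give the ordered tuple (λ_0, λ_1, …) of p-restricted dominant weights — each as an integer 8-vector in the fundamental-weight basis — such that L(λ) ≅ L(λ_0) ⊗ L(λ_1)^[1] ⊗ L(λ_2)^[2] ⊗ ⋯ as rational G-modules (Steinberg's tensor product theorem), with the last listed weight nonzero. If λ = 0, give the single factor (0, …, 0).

In the fundamental-weight basis, λ has coordinates c = M·v (v = (0, 129, 4, 17, 5, 315, 75, 42)):
  c_1 = -4*0 + -2*129 + -1*4 + -2*17 + 0*5 + 1*315 + 0*75 + 0*42 = 19
  c_2 = 8*0 + 4*129 + -6*4 + 4*17 + 4*5 + -2*315 + 1*75 + 0*42 = 25
  c_3 = -2*0 + 0*129 + 0*4 + -1*17 + 0*5 + 0*315 + 0*75 + 1*42 = 25
  c_4 = 0*0 + 0*129 + 2*4 + 0*17 + -1*5 + 0*315 + 0*75 + 0*42 = 3
  c_5 = -2*0 + -1*129 + 2*4 + -1*17 + -1*5 + 0*315 + 2*75 + 0*42 = 7
  c_6 = 2*0 + 0*129 + 0*4 + 1*17 + 0*5 + 0*315 + 0*75 + 0*42 = 17
  c_7 = -5*0 + -2*129 + 2*4 + -2*17 + -2*5 + 0*315 + 4*75 + 0*42 = 6
  c_8 = 0*0 + 0*129 + 1*4 + 0*17 + 0*5 + 0*315 + 0*75 + 0*42 = 4
Base-3 expansion of each c_i:
  c_1 = 19 = 1·3^0 + 0·3^1 + 2·3^2
  c_2 = 25 = 1·3^0 + 2·3^1 + 2·3^2
  c_3 = 25 = 1·3^0 + 2·3^1 + 2·3^2
  c_4 = 3 = 0·3^0 + 1·3^1
  c_5 = 7 = 1·3^0 + 2·3^1
  c_6 = 17 = 2·3^0 + 2·3^1 + 1·3^2
  c_7 = 6 = 0·3^0 + 2·3^1
  c_8 = 4 = 1·3^0 + 1·3^1
λ_0 = (1, 1, 1, 0, 1, 2, 0, 1)
λ_1 = (0, 2, 2, 1, 2, 2, 2, 1)
λ_2 = (2, 2, 2, 0, 0, 1, 0, 0)

((1, 1, 1, 0, 1, 2, 0, 1), (0, 2, 2, 1, 2, 2, 2, 1), (2, 2, 2, 0, 0, 1, 0, 0))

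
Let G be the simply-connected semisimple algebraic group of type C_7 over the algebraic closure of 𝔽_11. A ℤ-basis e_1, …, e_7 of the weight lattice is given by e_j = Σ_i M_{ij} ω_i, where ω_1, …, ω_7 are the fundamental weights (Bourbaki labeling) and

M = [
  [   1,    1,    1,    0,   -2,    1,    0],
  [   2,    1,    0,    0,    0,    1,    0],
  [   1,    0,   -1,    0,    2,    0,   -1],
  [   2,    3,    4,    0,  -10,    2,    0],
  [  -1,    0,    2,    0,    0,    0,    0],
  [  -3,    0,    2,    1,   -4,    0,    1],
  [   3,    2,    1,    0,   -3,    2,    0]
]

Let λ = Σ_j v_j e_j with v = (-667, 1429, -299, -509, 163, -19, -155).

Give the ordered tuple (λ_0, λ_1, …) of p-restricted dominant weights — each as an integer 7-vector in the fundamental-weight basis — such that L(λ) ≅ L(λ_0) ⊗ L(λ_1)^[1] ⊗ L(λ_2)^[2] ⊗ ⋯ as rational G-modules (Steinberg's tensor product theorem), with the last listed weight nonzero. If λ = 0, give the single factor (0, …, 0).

Converting to the ω-basis (c_i = row i of M dotted with v = (-667, 1429, -299, -509, 163, -19, -155)):
  c_1 = (1)·(-667) + (1)·(1429) + (1)·(-299) + (0)·(-509) + (-2)·(163) + (1)·(-19) + (0)·(-155) = 118
  c_2 = (2)·(-667) + (1)·(1429) + (0)·(-299) + (0)·(-509) + (0)·(163) + (1)·(-19) + (0)·(-155) = 76
  c_3 = (1)·(-667) + (0)·(1429) + (-1)·(-299) + (0)·(-509) + (2)·(163) + (0)·(-19) + (-1)·(-155) = 113
  c_4 = (2)·(-667) + (3)·(1429) + (4)·(-299) + (0)·(-509) + (-10)·(163) + (2)·(-19) + (0)·(-155) = 89
  c_5 = (-1)·(-667) + (0)·(1429) + (2)·(-299) + (0)·(-509) + (0)·(163) + (0)·(-19) + (0)·(-155) = 69
  c_6 = (-3)·(-667) + (0)·(1429) + (2)·(-299) + (1)·(-509) + (-4)·(163) + (0)·(-19) + (1)·(-155) = 87
  c_7 = (3)·(-667) + (2)·(1429) + (1)·(-299) + (0)·(-509) + (-3)·(163) + (2)·(-19) + (0)·(-155) = 31
Base-11 expansion of each c_i:
  c_1 = 118 = 8·11^0 + 10·11^1
  c_2 = 76 = 10·11^0 + 6·11^1
  c_3 = 113 = 3·11^0 + 10·11^1
  c_4 = 89 = 1·11^0 + 8·11^1
  c_5 = 69 = 3·11^0 + 6·11^1
  c_6 = 87 = 10·11^0 + 7·11^1
  c_7 = 31 = 9·11^0 + 2·11^1
λ_0 = (8, 10, 3, 1, 3, 10, 9)
λ_1 = (10, 6, 10, 8, 6, 7, 2)

((8, 10, 3, 1, 3, 10, 9), (10, 6, 10, 8, 6, 7, 2))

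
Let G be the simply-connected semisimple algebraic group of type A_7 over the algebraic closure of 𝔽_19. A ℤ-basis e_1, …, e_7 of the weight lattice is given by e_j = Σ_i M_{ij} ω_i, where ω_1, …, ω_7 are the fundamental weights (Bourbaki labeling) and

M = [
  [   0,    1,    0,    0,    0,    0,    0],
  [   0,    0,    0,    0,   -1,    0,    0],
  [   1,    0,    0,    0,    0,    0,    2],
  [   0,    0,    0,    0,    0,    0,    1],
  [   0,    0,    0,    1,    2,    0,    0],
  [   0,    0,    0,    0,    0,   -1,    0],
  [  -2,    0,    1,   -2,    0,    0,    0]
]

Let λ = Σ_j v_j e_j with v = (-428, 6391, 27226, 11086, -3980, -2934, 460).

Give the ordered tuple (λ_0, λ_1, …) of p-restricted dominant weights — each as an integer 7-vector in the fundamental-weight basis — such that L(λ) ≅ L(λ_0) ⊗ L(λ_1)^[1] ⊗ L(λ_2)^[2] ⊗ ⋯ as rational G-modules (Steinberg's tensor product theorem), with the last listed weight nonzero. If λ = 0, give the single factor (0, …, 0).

In the fundamental-weight basis, λ has coordinates c = M·v (v = (-428, 6391, 27226, 11086, -3980, -2934, 460)):
  c_1 = (0)·(-428) + 1·6391 + 0·27226 + 0·11086 + (0)·(-3980) + (0)·(-2934) + 0·460 = 6391
  c_2 = (0)·(-428) + 0·6391 + 0·27226 + 0·11086 + (-1)·(-3980) + (0)·(-2934) + 0·460 = 3980
  c_3 = (1)·(-428) + 0·6391 + 0·27226 + 0·11086 + (0)·(-3980) + (0)·(-2934) + 2·460 = 492
  c_4 = (0)·(-428) + 0·6391 + 0·27226 + 0·11086 + (0)·(-3980) + (0)·(-2934) + 1·460 = 460
  c_5 = (0)·(-428) + 0·6391 + 0·27226 + 1·11086 + (2)·(-3980) + (0)·(-2934) + 0·460 = 3126
  c_6 = (0)·(-428) + 0·6391 + 0·27226 + 0·11086 + (0)·(-3980) + (-1)·(-2934) + 0·460 = 2934
  c_7 = (-2)·(-428) + 0·6391 + 1·27226 + (-2)·(11086) + (0)·(-3980) + (0)·(-2934) + 0·460 = 5910
p = 19; digits c_i = Σ_j d_{ij}·19^j, 0 ≤ d_{ij} < 19:
  c_1 = 6391 = 7·19^0 + 13·19^1 + 17·19^2
  c_2 = 3980 = 9·19^0 + 0·19^1 + 11·19^2
  c_3 = 492 = 17·19^0 + 6·19^1 + 1·19^2
  c_4 = 460 = 4·19^0 + 5·19^1 + 1·19^2
  c_5 = 3126 = 10·19^0 + 12·19^1 + 8·19^2
  c_6 = 2934 = 8·19^0 + 2·19^1 + 8·19^2
  c_7 = 5910 = 1·19^0 + 7·19^1 + 16·19^2
p-restricted factor λ_0 = (7, 9, 17, 4, 10, 8, 1)
p-restricted factor λ_1 = (13, 0, 6, 5, 12, 2, 7)
p-restricted factor λ_2 = (17, 11, 1, 1, 8, 8, 16)

((7, 9, 17, 4, 10, 8, 1), (13, 0, 6, 5, 12, 2, 7), (17, 11, 1, 1, 8, 8, 16))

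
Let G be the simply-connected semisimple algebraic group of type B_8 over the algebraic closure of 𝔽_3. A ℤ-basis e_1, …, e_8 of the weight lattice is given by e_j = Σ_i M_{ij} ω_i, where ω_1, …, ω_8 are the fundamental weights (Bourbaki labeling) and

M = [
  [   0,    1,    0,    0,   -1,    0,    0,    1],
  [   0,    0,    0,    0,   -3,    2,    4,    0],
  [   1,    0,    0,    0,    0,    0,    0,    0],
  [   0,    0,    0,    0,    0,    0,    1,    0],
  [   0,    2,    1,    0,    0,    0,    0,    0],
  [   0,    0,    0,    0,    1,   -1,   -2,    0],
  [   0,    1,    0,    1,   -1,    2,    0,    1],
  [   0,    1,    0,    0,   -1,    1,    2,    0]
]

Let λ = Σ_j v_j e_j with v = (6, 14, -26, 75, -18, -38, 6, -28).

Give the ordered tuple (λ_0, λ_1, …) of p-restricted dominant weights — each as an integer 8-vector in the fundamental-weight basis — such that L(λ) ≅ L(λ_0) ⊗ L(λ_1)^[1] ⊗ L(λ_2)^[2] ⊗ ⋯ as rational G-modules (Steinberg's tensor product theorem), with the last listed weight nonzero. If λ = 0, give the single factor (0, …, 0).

Converting to the ω-basis (c_i = row i of M dotted with v = (6, 14, -26, 75, -18, -38, 6, -28)):
  c_1 = (0)·(6) + (1)·(14) + (0)·(-26) + (0)·(75) + (-1)·(-18) + (0)·(-38) + (0)·(6) + (1)·(-28) = 4
  c_2 = (0)·(6) + (0)·(14) + (0)·(-26) + (0)·(75) + (-3)·(-18) + (2)·(-38) + (4)·(6) + (0)·(-28) = 2
  c_3 = (1)·(6) + (0)·(14) + (0)·(-26) + (0)·(75) + (0)·(-18) + (0)·(-38) + (0)·(6) + (0)·(-28) = 6
  c_4 = (0)·(6) + (0)·(14) + (0)·(-26) + (0)·(75) + (0)·(-18) + (0)·(-38) + (1)·(6) + (0)·(-28) = 6
  c_5 = (0)·(6) + (2)·(14) + (1)·(-26) + (0)·(75) + (0)·(-18) + (0)·(-38) + (0)·(6) + (0)·(-28) = 2
  c_6 = (0)·(6) + (0)·(14) + (0)·(-26) + (0)·(75) + (1)·(-18) + (-1)·(-38) + (-2)·(6) + (0)·(-28) = 8
  c_7 = (0)·(6) + (1)·(14) + (0)·(-26) + (1)·(75) + (-1)·(-18) + (2)·(-38) + (0)·(6) + (1)·(-28) = 3
  c_8 = (0)·(6) + (1)·(14) + (0)·(-26) + (0)·(75) + (-1)·(-18) + (1)·(-38) + (2)·(6) + (0)·(-28) = 6
Expand coordinatewise in base 3:
  c_1 = 4 = 1·3^0 + 1·3^1
  c_2 = 2 = 2·3^0
  c_3 = 6 = 0·3^0 + 2·3^1
  c_4 = 6 = 0·3^0 + 2·3^1
  c_5 = 2 = 2·3^0
  c_6 = 8 = 2·3^0 + 2·3^1
  c_7 = 3 = 0·3^0 + 1·3^1
  c_8 = 6 = 0·3^0 + 2·3^1
λ_0 = (1, 2, 0, 0, 2, 2, 0, 0)
λ_1 = (1, 0, 2, 2, 0, 2, 1, 2)

((1, 2, 0, 0, 2, 2, 0, 0), (1, 0, 2, 2, 0, 2, 1, 2))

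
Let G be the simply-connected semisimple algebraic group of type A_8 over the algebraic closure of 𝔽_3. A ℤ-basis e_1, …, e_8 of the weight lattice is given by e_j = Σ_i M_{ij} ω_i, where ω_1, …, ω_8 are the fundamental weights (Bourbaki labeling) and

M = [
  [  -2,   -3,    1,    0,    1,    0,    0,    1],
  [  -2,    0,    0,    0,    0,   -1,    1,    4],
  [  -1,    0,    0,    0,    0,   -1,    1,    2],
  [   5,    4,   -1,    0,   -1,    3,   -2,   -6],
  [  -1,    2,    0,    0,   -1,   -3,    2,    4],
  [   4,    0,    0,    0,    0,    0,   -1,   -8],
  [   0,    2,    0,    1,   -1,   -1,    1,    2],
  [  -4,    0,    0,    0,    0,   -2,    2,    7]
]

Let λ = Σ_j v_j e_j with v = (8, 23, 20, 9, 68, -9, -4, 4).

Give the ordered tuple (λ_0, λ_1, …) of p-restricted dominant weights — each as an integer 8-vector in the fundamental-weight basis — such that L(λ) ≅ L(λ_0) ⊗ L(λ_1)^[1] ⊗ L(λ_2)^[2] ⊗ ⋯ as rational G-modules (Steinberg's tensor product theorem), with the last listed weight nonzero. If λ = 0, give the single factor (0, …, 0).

((1, 2, 2, 1, 2, 1, 0, 0), (2, 1, 1, 0, 1, 1, 0, 2))

ω-coordinates c = M·v, v = (8, 23, 20, 9, 68, -9, -4, 4):
  c_1 = (-2)·(8) + (-3)·(23) + (1)·(20) + (0)·(9) + (1)·(68) + (0)·(-9) + (0)·(-4) + (1)·(4) = 7
  c_2 = (-2)·(8) + (0)·(23) + (0)·(20) + (0)·(9) + (0)·(68) + (-1)·(-9) + (1)·(-4) + (4)·(4) = 5
  c_3 = (-1)·(8) + (0)·(23) + (0)·(20) + (0)·(9) + (0)·(68) + (-1)·(-9) + (1)·(-4) + (2)·(4) = 5
  c_4 = (5)·(8) + (4)·(23) + (-1)·(20) + (0)·(9) + (-1)·(68) + (3)·(-9) + (-2)·(-4) + (-6)·(4) = 1
  c_5 = (-1)·(8) + (2)·(23) + (0)·(20) + (0)·(9) + (-1)·(68) + (-3)·(-9) + (2)·(-4) + (4)·(4) = 5
  c_6 = (4)·(8) + (0)·(23) + (0)·(20) + (0)·(9) + (0)·(68) + (0)·(-9) + (-1)·(-4) + (-8)·(4) = 4
  c_7 = (0)·(8) + (2)·(23) + (0)·(20) + (1)·(9) + (-1)·(68) + (-1)·(-9) + (1)·(-4) + (2)·(4) = 0
  c_8 = (-4)·(8) + (0)·(23) + (0)·(20) + (0)·(9) + (0)·(68) + (-2)·(-9) + (2)·(-4) + (7)·(4) = 6
Writing each c_i in base p = 3:
  c_1 = 7 = 1·3^0 + 2·3^1
  c_2 = 5 = 2·3^0 + 1·3^1
  c_3 = 5 = 2·3^0 + 1·3^1
  c_4 = 1 = 1·3^0
  c_5 = 5 = 2·3^0 + 1·3^1
  c_6 = 4 = 1·3^0 + 1·3^1
  c_7 = 0
  c_8 = 6 = 0·3^0 + 2·3^1
λ_0 = (1, 2, 2, 1, 2, 1, 0, 0)
λ_1 = (2, 1, 1, 0, 1, 1, 0, 2)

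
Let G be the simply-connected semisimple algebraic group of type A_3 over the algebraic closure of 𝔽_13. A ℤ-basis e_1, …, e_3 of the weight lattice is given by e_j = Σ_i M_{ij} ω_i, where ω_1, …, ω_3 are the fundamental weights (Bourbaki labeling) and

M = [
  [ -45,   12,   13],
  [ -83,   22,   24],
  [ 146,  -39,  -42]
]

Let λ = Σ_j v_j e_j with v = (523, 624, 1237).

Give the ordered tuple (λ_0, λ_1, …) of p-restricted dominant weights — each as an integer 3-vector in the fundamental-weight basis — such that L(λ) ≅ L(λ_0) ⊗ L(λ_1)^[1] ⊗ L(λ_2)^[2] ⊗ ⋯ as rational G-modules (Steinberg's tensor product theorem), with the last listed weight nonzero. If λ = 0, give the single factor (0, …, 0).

In the fundamental-weight basis, λ has coordinates c = M·v (v = (523, 624, 1237)):
  c_1 = (-45)·(523) + 12·624 + 13·1237 = 34
  c_2 = (-83)·(523) + 22·624 + 24·1237 = 7
  c_3 = 146·523 + (-39)·(624) + (-42)·(1237) = 68
Base-13 expansion of each c_i:
  c_1 = 34 = 8·13^0 + 2·13^1
  c_2 = 7 = 7·13^0
  c_3 = 68 = 3·13^0 + 5·13^1
λ_0 = (8, 7, 3)
λ_1 = (2, 0, 5)

((8, 7, 3), (2, 0, 5))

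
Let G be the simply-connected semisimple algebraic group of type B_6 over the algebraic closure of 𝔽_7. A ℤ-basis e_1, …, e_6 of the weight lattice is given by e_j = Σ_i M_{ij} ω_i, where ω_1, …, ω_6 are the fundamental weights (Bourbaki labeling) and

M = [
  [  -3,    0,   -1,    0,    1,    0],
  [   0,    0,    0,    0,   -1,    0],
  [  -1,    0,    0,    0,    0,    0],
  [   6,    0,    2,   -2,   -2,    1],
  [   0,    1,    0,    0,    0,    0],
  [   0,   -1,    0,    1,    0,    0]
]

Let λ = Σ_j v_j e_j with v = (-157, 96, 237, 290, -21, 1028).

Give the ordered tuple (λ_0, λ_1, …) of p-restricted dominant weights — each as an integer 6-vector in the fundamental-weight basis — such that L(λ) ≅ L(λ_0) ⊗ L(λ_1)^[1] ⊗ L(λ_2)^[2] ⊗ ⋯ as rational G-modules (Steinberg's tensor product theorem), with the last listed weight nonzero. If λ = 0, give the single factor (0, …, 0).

ω-coordinates c = M·v, v = (-157, 96, 237, 290, -21, 1028):
  c_1 = (-3)·(-157) + (0)·(96) + (-1)·(237) + (0)·(290) + (1)·(-21) + (0)·(1028) = 213
  c_2 = (0)·(-157) + (0)·(96) + (0)·(237) + (0)·(290) + (-1)·(-21) + (0)·(1028) = 21
  c_3 = (-1)·(-157) + (0)·(96) + (0)·(237) + (0)·(290) + (0)·(-21) + (0)·(1028) = 157
  c_4 = (6)·(-157) + (0)·(96) + (2)·(237) + (-2)·(290) + (-2)·(-21) + (1)·(1028) = 22
  c_5 = (0)·(-157) + (1)·(96) + (0)·(237) + (0)·(290) + (0)·(-21) + (0)·(1028) = 96
  c_6 = (0)·(-157) + (-1)·(96) + (0)·(237) + (1)·(290) + (0)·(-21) + (0)·(1028) = 194
Writing each c_i in base p = 7:
  c_1 = 213 = 3·7^0 + 2·7^1 + 4·7^2
  c_2 = 21 = 0·7^0 + 3·7^1
  c_3 = 157 = 3·7^0 + 1·7^1 + 3·7^2
  c_4 = 22 = 1·7^0 + 3·7^1
  c_5 = 96 = 5·7^0 + 6·7^1 + 1·7^2
  c_6 = 194 = 5·7^0 + 6·7^1 + 3·7^2
λ_0 = (3, 0, 3, 1, 5, 5)
λ_1 = (2, 3, 1, 3, 6, 6)
λ_2 = (4, 0, 3, 0, 1, 3)

((3, 0, 3, 1, 5, 5), (2, 3, 1, 3, 6, 6), (4, 0, 3, 0, 1, 3))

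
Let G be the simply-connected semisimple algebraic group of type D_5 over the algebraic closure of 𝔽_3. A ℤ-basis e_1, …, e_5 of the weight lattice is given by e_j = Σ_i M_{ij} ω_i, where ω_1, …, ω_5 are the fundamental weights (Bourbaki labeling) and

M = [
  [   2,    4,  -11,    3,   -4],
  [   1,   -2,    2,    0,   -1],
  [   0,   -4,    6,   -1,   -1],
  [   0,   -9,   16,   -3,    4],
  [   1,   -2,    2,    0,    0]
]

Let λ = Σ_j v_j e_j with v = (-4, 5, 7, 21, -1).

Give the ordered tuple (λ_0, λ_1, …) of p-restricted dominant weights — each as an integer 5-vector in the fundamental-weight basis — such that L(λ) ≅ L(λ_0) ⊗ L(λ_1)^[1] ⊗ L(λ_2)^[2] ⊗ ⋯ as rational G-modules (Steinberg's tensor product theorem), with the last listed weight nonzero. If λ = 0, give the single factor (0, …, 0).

((2, 1, 2, 0, 0),)

ω-coordinates c = M·v, v = (-4, 5, 7, 21, -1):
  c_1 = (2)·(-4) + (4)·(5) + (-11)·(7) + (3)·(21) + (-4)·(-1) = 2
  c_2 = (1)·(-4) + (-2)·(5) + (2)·(7) + (0)·(21) + (-1)·(-1) = 1
  c_3 = (0)·(-4) + (-4)·(5) + (6)·(7) + (-1)·(21) + (-1)·(-1) = 2
  c_4 = (0)·(-4) + (-9)·(5) + (16)·(7) + (-3)·(21) + (4)·(-1) = 0
  c_5 = (1)·(-4) + (-2)·(5) + (2)·(7) + (0)·(21) + (0)·(-1) = 0
p = 3; digits c_i = Σ_j d_{ij}·3^j, 0 ≤ d_{ij} < 3:
  c_1 = 2 = 2·3^0
  c_2 = 1 = 1·3^0
  c_3 = 2 = 2·3^0
  c_4 = 0
  c_5 = 0
p-restricted factor λ_0 = (2, 1, 2, 0, 0)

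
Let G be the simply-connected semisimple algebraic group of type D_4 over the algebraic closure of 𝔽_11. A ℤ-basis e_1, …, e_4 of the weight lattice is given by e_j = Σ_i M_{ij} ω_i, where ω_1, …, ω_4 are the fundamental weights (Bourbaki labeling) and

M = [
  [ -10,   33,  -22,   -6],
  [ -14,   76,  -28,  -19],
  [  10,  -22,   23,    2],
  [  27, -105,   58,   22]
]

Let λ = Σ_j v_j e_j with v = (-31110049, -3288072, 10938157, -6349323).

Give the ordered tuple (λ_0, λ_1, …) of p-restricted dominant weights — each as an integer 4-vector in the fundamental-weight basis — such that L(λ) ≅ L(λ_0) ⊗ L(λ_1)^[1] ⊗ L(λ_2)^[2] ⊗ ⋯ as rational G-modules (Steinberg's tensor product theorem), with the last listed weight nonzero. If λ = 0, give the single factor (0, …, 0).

((9, 5, 9, 2), (1, 9, 1, 0), (0, 10, 2, 2), (5, 0, 10, 3), (3, 1, 7, 0))

Converting to the ω-basis (c_i = row i of M dotted with v = (-31110049, -3288072, 10938157, -6349323)):
  c_1 = -10*-31110049 + 33*-3288072 + -22*10938157 + -6*-6349323 = 50598
  c_2 = -14*-31110049 + 76*-3288072 + -28*10938157 + -19*-6349323 = 15955
  c_3 = 10*-31110049 + -22*-3288072 + 23*10938157 + 2*-6349323 = 116059
  c_4 = 27*-31110049 + -105*-3288072 + 58*10938157 + 22*-6349323 = 4237
p = 11; digits c_i = Σ_j d_{ij}·11^j, 0 ≤ d_{ij} < 11:
  c_1 = 50598 = 9·11^0 + 1·11^1 + 0·11^2 + 5·11^3 + 3·11^4
  c_2 = 15955 = 5·11^0 + 9·11^1 + 10·11^2 + 0·11^3 + 1·11^4
  c_3 = 116059 = 9·11^0 + 1·11^1 + 2·11^2 + 10·11^3 + 7·11^4
  c_4 = 4237 = 2·11^0 + 0·11^1 + 2·11^2 + 3·11^3
λ_0 = (9, 5, 9, 2)
λ_1 = (1, 9, 1, 0)
λ_2 = (0, 10, 2, 2)
λ_3 = (5, 0, 10, 3)
λ_4 = (3, 1, 7, 0)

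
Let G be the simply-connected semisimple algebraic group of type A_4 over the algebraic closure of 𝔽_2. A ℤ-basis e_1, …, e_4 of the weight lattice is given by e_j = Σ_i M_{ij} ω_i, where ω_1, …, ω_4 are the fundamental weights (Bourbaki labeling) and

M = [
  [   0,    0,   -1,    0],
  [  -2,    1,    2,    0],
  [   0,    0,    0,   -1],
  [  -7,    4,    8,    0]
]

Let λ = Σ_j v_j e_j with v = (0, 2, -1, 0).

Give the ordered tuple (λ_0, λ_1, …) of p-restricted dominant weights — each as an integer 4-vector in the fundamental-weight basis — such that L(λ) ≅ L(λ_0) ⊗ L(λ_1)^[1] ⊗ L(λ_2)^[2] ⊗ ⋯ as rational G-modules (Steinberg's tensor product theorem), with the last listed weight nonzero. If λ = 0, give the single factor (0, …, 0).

Compute c_i = Σ_j M_{ij} v_j with v = (0, 2, -1, 0):
  c_1 = 0*0 + 0*2 + -1*-1 + 0*0 = 1
  c_2 = -2*0 + 1*2 + 2*-1 + 0*0 = 0
  c_3 = 0*0 + 0*2 + 0*-1 + -1*0 = 0
  c_4 = -7*0 + 4*2 + 8*-1 + 0*0 = 0
Base-2 expansion of each c_i:
  c_1 = 1 = 1·2^0
  c_2 = 0
  c_3 = 0
  c_4 = 0
λ_0 = (1, 0, 0, 0)

((1, 0, 0, 0),)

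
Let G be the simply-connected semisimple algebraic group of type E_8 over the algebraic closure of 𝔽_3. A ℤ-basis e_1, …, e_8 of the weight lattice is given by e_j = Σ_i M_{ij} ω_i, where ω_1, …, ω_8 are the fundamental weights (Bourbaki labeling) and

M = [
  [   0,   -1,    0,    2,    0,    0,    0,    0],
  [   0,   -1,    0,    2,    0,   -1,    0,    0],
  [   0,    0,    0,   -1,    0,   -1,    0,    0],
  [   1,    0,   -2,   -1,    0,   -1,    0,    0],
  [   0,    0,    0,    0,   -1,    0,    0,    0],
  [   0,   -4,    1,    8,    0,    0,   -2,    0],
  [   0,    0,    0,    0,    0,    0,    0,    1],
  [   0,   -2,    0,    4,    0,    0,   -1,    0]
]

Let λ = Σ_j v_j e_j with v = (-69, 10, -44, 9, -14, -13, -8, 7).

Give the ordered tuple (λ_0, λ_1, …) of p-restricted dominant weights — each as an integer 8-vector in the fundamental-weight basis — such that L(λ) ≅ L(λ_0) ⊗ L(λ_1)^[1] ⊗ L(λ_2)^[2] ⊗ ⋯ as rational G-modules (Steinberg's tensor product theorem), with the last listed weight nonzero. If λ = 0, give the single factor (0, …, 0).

((2, 0, 1, 2, 2, 1, 1, 0), (2, 1, 1, 1, 1, 1, 2, 2), (0, 2, 0, 2, 1, 0, 0, 2))

Change of basis e → ω: c = M·v where v = (-69, 10, -44, 9, -14, -13, -8, 7):
  c_1 = (0)·(-69) + (-1)·(10) + (0)·(-44) + 2·9 + (0)·(-14) + (0)·(-13) + (0)·(-8) + 0·7 = 8
  c_2 = (0)·(-69) + (-1)·(10) + (0)·(-44) + 2·9 + (0)·(-14) + (-1)·(-13) + (0)·(-8) + 0·7 = 21
  c_3 = (0)·(-69) + 0·10 + (0)·(-44) + (-1)·(9) + (0)·(-14) + (-1)·(-13) + (0)·(-8) + 0·7 = 4
  c_4 = (1)·(-69) + 0·10 + (-2)·(-44) + (-1)·(9) + (0)·(-14) + (-1)·(-13) + (0)·(-8) + 0·7 = 23
  c_5 = (0)·(-69) + 0·10 + (0)·(-44) + 0·9 + (-1)·(-14) + (0)·(-13) + (0)·(-8) + 0·7 = 14
  c_6 = (0)·(-69) + (-4)·(10) + (1)·(-44) + 8·9 + (0)·(-14) + (0)·(-13) + (-2)·(-8) + 0·7 = 4
  c_7 = (0)·(-69) + 0·10 + (0)·(-44) + 0·9 + (0)·(-14) + (0)·(-13) + (0)·(-8) + 1·7 = 7
  c_8 = (0)·(-69) + (-2)·(10) + (0)·(-44) + 4·9 + (0)·(-14) + (0)·(-13) + (-1)·(-8) + 0·7 = 24
Base-3 expansion of each c_i:
  c_1 = 8 = 2·3^0 + 2·3^1
  c_2 = 21 = 0·3^0 + 1·3^1 + 2·3^2
  c_3 = 4 = 1·3^0 + 1·3^1
  c_4 = 23 = 2·3^0 + 1·3^1 + 2·3^2
  c_5 = 14 = 2·3^0 + 1·3^1 + 1·3^2
  c_6 = 4 = 1·3^0 + 1·3^1
  c_7 = 7 = 1·3^0 + 2·3^1
  c_8 = 24 = 0·3^0 + 2·3^1 + 2·3^2
Factor λ_0 = (2, 0, 1, 2, 2, 1, 1, 0)
Factor λ_1 = (2, 1, 1, 1, 1, 1, 2, 2)
Factor λ_2 = (0, 2, 0, 2, 1, 0, 0, 2)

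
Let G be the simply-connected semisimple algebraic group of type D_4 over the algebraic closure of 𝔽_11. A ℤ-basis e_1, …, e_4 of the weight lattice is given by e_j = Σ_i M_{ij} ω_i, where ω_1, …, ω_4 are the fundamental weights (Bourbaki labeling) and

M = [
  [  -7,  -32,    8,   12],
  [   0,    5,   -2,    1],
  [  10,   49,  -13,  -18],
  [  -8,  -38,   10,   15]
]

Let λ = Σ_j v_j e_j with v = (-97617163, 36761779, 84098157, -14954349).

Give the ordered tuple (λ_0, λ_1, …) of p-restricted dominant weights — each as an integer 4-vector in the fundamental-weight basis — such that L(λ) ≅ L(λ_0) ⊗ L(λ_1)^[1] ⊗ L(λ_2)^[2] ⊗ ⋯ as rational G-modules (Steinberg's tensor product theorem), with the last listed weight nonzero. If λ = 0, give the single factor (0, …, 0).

((5, 3, 0, 8), (3, 10, 0, 8), (6, 5, 8, 9), (9, 10, 2, 8), (7, 0, 6, 0), (1, 4, 6, 4))

Change of basis e → ω: c = M·v where v = (-97617163, 36761779, 84098157, -14954349):
  c_1 = -7*-97617163 + -32*36761779 + 8*84098157 + 12*-14954349 = 276281
  c_2 = 0*-97617163 + 5*36761779 + -2*84098157 + 1*-14954349 = 658232
  c_3 = 10*-97617163 + 49*36761779 + -13*84098157 + -18*-14954349 = 1057782
  c_4 = -8*-97617163 + -38*36761779 + 10*84098157 + 15*-14954349 = 656037
Base-11 expansion of each c_i:
  c_1 = 276281 = 5·11^0 + 3·11^1 + 6·11^2 + 9·11^3 + 7·11^4 + 1·11^5
  c_2 = 658232 = 3·11^0 + 10·11^1 + 5·11^2 + 10·11^3 + 0·11^4 + 4·11^5
  c_3 = 1057782 = 0·11^0 + 0·11^1 + 8·11^2 + 2·11^3 + 6·11^4 + 6·11^5
  c_4 = 656037 = 8·11^0 + 8·11^1 + 9·11^2 + 8·11^3 + 0·11^4 + 4·11^5
p-restricted factor λ_0 = (5, 3, 0, 8)
p-restricted factor λ_1 = (3, 10, 0, 8)
p-restricted factor λ_2 = (6, 5, 8, 9)
p-restricted factor λ_3 = (9, 10, 2, 8)
p-restricted factor λ_4 = (7, 0, 6, 0)
p-restricted factor λ_5 = (1, 4, 6, 4)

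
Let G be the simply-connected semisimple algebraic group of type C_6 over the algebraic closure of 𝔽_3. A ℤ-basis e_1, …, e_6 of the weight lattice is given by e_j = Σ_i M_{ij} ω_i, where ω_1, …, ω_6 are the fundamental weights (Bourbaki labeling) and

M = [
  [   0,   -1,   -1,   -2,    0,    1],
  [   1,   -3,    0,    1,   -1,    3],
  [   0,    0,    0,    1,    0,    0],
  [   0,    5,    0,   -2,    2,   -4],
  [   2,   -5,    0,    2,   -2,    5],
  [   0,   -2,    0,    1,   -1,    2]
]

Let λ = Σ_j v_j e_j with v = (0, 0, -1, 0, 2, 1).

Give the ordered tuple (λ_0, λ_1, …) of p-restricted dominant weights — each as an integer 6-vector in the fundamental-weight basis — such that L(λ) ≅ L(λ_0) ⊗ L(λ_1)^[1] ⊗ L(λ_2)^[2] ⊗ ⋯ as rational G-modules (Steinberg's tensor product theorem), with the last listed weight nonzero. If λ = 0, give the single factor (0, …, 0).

((2, 1, 0, 0, 1, 0),)

Converting to the ω-basis (c_i = row i of M dotted with v = (0, 0, -1, 0, 2, 1)):
  c_1 = (0)·(0) + (-1)·(0) + (-1)·(-1) + (-2)·(0) + (0)·(2) + (1)·(1) = 2
  c_2 = (1)·(0) + (-3)·(0) + (0)·(-1) + (1)·(0) + (-1)·(2) + (3)·(1) = 1
  c_3 = (0)·(0) + (0)·(0) + (0)·(-1) + (1)·(0) + (0)·(2) + (0)·(1) = 0
  c_4 = (0)·(0) + (5)·(0) + (0)·(-1) + (-2)·(0) + (2)·(2) + (-4)·(1) = 0
  c_5 = (2)·(0) + (-5)·(0) + (0)·(-1) + (2)·(0) + (-2)·(2) + (5)·(1) = 1
  c_6 = (0)·(0) + (-2)·(0) + (0)·(-1) + (1)·(0) + (-1)·(2) + (2)·(1) = 0
p = 3; digits c_i = Σ_j d_{ij}·3^j, 0 ≤ d_{ij} < 3:
  c_1 = 2 = 2·3^0
  c_2 = 1 = 1·3^0
  c_3 = 0
  c_4 = 0
  c_5 = 1 = 1·3^0
  c_6 = 0
λ_0 = (2, 1, 0, 0, 1, 0)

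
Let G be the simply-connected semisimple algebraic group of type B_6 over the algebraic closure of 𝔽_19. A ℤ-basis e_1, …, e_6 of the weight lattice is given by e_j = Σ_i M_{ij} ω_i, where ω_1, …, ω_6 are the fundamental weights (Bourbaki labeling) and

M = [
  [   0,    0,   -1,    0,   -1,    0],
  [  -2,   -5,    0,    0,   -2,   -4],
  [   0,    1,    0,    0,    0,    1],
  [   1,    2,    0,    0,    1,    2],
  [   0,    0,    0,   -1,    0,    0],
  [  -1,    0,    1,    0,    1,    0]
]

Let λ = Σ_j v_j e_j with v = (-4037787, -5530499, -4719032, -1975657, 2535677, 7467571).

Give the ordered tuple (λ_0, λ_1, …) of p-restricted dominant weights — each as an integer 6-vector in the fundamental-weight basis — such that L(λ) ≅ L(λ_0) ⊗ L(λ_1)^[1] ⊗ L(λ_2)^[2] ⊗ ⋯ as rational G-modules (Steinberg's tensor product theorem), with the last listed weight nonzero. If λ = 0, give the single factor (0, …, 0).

((8, 2, 3, 17, 18, 13), (1, 9, 16, 13, 13, 17), (6, 12, 7, 15, 0, 6), (14, 0, 16, 3, 3, 4), (16, 6, 14, 18, 15, 14))

Converting to the ω-basis (c_i = row i of M dotted with v = (-4037787, -5530499, -4719032, -1975657, 2535677, 7467571)):
  c_1 = (0)·(-4037787) + (0)·(-5530499) + (-1)·(-4719032) + (0)·(-1975657) + (-1)·(2535677) + 0·7467571 = 2183355
  c_2 = (-2)·(-4037787) + (-5)·(-5530499) + (0)·(-4719032) + (0)·(-1975657) + (-2)·(2535677) + (-4)·(7467571) = 786431
  c_3 = (0)·(-4037787) + (1)·(-5530499) + (0)·(-4719032) + (0)·(-1975657) + 0·2535677 + 1·7467571 = 1937072
  c_4 = (1)·(-4037787) + (2)·(-5530499) + (0)·(-4719032) + (0)·(-1975657) + 1·2535677 + 2·7467571 = 2372034
  c_5 = (0)·(-4037787) + (0)·(-5530499) + (0)·(-4719032) + (-1)·(-1975657) + 0·2535677 + 0·7467571 = 1975657
  c_6 = (-1)·(-4037787) + (0)·(-5530499) + (1)·(-4719032) + (0)·(-1975657) + 1·2535677 + 0·7467571 = 1854432
Expand coordinatewise in base 19:
  c_1 = 2183355 = 8·19^0 + 1·19^1 + 6·19^2 + 14·19^3 + 16·19^4
  c_2 = 786431 = 2·19^0 + 9·19^1 + 12·19^2 + 0·19^3 + 6·19^4
  c_3 = 1937072 = 3·19^0 + 16·19^1 + 7·19^2 + 16·19^3 + 14·19^4
  c_4 = 2372034 = 17·19^0 + 13·19^1 + 15·19^2 + 3·19^3 + 18·19^4
  c_5 = 1975657 = 18·19^0 + 13·19^1 + 0·19^2 + 3·19^3 + 15·19^4
  c_6 = 1854432 = 13·19^0 + 17·19^1 + 6·19^2 + 4·19^3 + 14·19^4
Factor λ_0 = (8, 2, 3, 17, 18, 13)
Factor λ_1 = (1, 9, 16, 13, 13, 17)
Factor λ_2 = (6, 12, 7, 15, 0, 6)
Factor λ_3 = (14, 0, 16, 3, 3, 4)
Factor λ_4 = (16, 6, 14, 18, 15, 14)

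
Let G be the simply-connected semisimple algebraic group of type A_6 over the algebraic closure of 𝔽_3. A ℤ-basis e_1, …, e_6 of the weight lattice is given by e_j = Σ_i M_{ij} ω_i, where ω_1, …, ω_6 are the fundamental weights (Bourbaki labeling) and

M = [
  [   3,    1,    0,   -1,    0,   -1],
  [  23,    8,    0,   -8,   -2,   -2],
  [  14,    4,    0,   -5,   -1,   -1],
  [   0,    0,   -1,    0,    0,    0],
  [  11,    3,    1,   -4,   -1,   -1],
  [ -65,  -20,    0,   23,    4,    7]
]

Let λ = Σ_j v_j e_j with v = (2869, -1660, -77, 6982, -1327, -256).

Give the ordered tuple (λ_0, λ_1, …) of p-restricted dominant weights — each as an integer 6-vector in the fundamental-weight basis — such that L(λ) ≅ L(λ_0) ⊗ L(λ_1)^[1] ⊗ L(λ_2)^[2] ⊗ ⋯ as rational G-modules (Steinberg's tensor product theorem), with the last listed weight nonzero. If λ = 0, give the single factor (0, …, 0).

Converting to the ω-basis (c_i = row i of M dotted with v = (2869, -1660, -77, 6982, -1327, -256)):
  c_1 = 3·2869 + (1)·(-1660) + (0)·(-77) + (-1)·(6982) + (0)·(-1327) + (-1)·(-256) = 221
  c_2 = 23·2869 + (8)·(-1660) + (0)·(-77) + (-8)·(6982) + (-2)·(-1327) + (-2)·(-256) = 17
  c_3 = 14·2869 + (4)·(-1660) + (0)·(-77) + (-5)·(6982) + (-1)·(-1327) + (-1)·(-256) = 199
  c_4 = 0·2869 + (0)·(-1660) + (-1)·(-77) + 0·6982 + (0)·(-1327) + (0)·(-256) = 77
  c_5 = 11·2869 + (3)·(-1660) + (1)·(-77) + (-4)·(6982) + (-1)·(-1327) + (-1)·(-256) = 157
  c_6 = (-65)·(2869) + (-20)·(-1660) + (0)·(-77) + 23·6982 + (4)·(-1327) + (7)·(-256) = 201
Writing each c_i in base p = 3:
  c_1 = 221 = 2·3^0 + 1·3^1 + 0·3^2 + 2·3^3 + 2·3^4
  c_2 = 17 = 2·3^0 + 2·3^1 + 1·3^2
  c_3 = 199 = 1·3^0 + 0·3^1 + 1·3^2 + 1·3^3 + 2·3^4
  c_4 = 77 = 2·3^0 + 1·3^1 + 2·3^2 + 2·3^3
  c_5 = 157 = 1·3^0 + 1·3^1 + 2·3^2 + 2·3^3 + 1·3^4
  c_6 = 201 = 0·3^0 + 1·3^1 + 1·3^2 + 1·3^3 + 2·3^4
Factor λ_0 = (2, 2, 1, 2, 1, 0)
Factor λ_1 = (1, 2, 0, 1, 1, 1)
Factor λ_2 = (0, 1, 1, 2, 2, 1)
Factor λ_3 = (2, 0, 1, 2, 2, 1)
Factor λ_4 = (2, 0, 2, 0, 1, 2)

((2, 2, 1, 2, 1, 0), (1, 2, 0, 1, 1, 1), (0, 1, 1, 2, 2, 1), (2, 0, 1, 2, 2, 1), (2, 0, 2, 0, 1, 2))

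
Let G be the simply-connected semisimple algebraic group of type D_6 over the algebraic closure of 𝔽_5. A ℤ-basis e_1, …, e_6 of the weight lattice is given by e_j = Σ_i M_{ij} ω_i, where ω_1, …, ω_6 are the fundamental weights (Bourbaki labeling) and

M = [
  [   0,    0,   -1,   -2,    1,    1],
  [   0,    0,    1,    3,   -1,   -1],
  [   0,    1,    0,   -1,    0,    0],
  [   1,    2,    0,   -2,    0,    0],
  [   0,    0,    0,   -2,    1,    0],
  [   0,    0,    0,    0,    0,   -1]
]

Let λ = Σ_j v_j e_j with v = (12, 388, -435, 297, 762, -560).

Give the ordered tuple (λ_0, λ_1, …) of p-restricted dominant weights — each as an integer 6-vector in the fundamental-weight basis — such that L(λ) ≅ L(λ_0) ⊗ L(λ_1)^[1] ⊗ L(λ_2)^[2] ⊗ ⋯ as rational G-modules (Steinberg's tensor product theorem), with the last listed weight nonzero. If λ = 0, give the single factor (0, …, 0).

Converting to the ω-basis (c_i = row i of M dotted with v = (12, 388, -435, 297, 762, -560)):
  c_1 = 0·12 + 0·388 + (-1)·(-435) + (-2)·(297) + 1·762 + (1)·(-560) = 43
  c_2 = 0·12 + 0·388 + (1)·(-435) + 3·297 + (-1)·(762) + (-1)·(-560) = 254
  c_3 = 0·12 + 1·388 + (0)·(-435) + (-1)·(297) + 0·762 + (0)·(-560) = 91
  c_4 = 1·12 + 2·388 + (0)·(-435) + (-2)·(297) + 0·762 + (0)·(-560) = 194
  c_5 = 0·12 + 0·388 + (0)·(-435) + (-2)·(297) + 1·762 + (0)·(-560) = 168
  c_6 = 0·12 + 0·388 + (0)·(-435) + 0·297 + 0·762 + (-1)·(-560) = 560
p = 5; digits c_i = Σ_j d_{ij}·5^j, 0 ≤ d_{ij} < 5:
  c_1 = 43 = 3·5^0 + 3·5^1 + 1·5^2
  c_2 = 254 = 4·5^0 + 0·5^1 + 0·5^2 + 2·5^3
  c_3 = 91 = 1·5^0 + 3·5^1 + 3·5^2
  c_4 = 194 = 4·5^0 + 3·5^1 + 2·5^2 + 1·5^3
  c_5 = 168 = 3·5^0 + 3·5^1 + 1·5^2 + 1·5^3
  c_6 = 560 = 0·5^0 + 2·5^1 + 2·5^2 + 4·5^3
Factor λ_0 = (3, 4, 1, 4, 3, 0)
Factor λ_1 = (3, 0, 3, 3, 3, 2)
Factor λ_2 = (1, 0, 3, 2, 1, 2)
Factor λ_3 = (0, 2, 0, 1, 1, 4)

((3, 4, 1, 4, 3, 0), (3, 0, 3, 3, 3, 2), (1, 0, 3, 2, 1, 2), (0, 2, 0, 1, 1, 4))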